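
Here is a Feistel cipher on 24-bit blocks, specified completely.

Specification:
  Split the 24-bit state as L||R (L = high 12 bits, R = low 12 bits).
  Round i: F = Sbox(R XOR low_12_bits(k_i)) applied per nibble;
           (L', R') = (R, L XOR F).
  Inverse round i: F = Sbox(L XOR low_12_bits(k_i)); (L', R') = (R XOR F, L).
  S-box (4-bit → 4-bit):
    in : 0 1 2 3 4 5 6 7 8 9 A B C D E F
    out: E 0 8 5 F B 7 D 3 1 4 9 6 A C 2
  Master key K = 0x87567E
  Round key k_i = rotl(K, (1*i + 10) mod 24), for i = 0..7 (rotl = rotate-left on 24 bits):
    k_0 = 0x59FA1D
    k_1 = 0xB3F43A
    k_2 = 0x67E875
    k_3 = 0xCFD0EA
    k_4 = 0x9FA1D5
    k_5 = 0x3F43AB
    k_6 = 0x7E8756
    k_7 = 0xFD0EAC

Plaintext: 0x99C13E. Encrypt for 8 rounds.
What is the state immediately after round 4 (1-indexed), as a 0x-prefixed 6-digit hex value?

0x7753A9

s_0 = plaintext = 0x99C13E
s_1 = Round(s_0, k_0) = 0x13E019
s_2 = Round(s_1, k_1) = 0x019EBB
s_3 = Round(s_2, k_2) = 0xEBB775
s_4 = Round(s_3, k_3) = 0x7753A9
s_5 = Round(s_4, k_4) = 0x3A9FA3
s_6 = Round(s_5, k_5) = 0xFA354A
s_7 = Round(s_6, k_6) = 0x54A7A5
s_8 = Round(s_7, k_7) = 0x7A54AB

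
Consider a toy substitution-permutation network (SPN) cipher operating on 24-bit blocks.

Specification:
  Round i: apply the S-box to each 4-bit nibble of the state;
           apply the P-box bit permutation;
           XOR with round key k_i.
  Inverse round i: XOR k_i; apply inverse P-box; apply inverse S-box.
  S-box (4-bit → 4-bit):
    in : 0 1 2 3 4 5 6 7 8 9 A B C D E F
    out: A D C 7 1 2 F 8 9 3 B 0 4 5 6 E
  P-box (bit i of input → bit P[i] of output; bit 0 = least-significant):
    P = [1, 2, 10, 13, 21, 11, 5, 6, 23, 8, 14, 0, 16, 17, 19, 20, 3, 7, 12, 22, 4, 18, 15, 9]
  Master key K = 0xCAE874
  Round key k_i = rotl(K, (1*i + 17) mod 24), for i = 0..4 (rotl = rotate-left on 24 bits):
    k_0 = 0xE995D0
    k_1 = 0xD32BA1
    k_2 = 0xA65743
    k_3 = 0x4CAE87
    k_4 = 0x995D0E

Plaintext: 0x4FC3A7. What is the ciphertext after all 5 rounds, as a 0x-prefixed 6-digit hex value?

0xAB8F9A

s_0 = plaintext = 0x4FC3A7
s_1 = Round(s_0, k_0) = 0x01EC00
s_2 = Round(s_1, k_1) = 0x9D51ED
s_3 = Round(s_2, k_2) = 0x200B78
s_4 = Round(s_3, k_3) = 0x1E0C45
s_5 = Round(s_4, k_4) = 0xAB8F9A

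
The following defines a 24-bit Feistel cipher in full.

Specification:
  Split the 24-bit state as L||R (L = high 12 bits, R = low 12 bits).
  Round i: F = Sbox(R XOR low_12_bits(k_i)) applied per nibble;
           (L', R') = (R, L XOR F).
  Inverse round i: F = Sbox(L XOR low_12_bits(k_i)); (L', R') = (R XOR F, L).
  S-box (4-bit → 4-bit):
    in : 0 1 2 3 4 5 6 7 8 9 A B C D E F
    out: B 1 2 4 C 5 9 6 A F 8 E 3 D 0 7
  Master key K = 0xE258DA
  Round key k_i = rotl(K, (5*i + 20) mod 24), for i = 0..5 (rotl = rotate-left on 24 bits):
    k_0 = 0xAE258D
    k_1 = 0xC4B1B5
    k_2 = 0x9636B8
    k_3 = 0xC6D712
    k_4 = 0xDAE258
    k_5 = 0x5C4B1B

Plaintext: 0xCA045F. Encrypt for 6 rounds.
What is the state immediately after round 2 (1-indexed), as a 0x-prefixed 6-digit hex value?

0xD72769

s_0 = plaintext = 0xCA045F
s_1 = Round(s_0, k_0) = 0x45FD72
s_2 = Round(s_1, k_1) = 0xD72769
s_3 = Round(s_2, k_2) = 0x769CA3
s_4 = Round(s_3, k_3) = 0xCA3988
s_5 = Round(s_4, k_4) = 0x988278
s_6 = Round(s_5, k_5) = 0x27861C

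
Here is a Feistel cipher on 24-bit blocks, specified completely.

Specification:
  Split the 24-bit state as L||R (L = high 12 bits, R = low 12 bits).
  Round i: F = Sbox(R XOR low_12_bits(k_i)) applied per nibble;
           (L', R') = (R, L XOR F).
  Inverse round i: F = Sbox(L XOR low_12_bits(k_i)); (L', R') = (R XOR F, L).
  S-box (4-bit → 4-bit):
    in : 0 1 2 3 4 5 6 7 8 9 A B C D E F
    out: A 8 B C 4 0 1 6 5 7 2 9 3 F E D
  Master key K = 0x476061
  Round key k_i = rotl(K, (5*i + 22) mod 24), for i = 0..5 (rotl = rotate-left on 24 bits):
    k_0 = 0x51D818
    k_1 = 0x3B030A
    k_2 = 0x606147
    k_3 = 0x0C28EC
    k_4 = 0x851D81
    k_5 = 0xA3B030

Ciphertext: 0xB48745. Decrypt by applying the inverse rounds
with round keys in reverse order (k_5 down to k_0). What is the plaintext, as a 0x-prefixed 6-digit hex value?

s_0 = ciphertext = 0xB48745
s_1 = InvRound(s_0, k_5) = 0xE20B48
s_2 = InvRound(s_1, k_4) = 0x760E20
s_3 = InvRound(s_2, k_3) = 0x373760
s_4 = InvRound(s_3, k_2) = 0xCA4373
s_5 = InvRound(s_4, k_1) = 0xE5DCA4
s_6 = InvRound(s_5, k_0) = 0xDE4E5D

0xDE4E5D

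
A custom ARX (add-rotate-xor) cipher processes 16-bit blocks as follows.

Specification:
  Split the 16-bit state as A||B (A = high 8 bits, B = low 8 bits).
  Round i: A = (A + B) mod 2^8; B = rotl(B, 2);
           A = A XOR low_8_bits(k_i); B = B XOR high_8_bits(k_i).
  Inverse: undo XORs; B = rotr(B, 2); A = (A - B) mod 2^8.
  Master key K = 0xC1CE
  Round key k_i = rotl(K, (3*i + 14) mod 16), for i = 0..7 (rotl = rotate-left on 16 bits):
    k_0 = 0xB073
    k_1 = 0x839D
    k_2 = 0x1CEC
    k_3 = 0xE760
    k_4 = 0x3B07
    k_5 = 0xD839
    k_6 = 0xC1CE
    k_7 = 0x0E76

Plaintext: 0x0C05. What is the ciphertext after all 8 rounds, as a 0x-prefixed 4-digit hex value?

0x97CC

s_0 = plaintext = 0x0C05
s_1 = Round(s_0, k_0) = 0x62A4
s_2 = Round(s_1, k_1) = 0x9B11
s_3 = Round(s_2, k_2) = 0x4058
s_4 = Round(s_3, k_3) = 0xF886
s_5 = Round(s_4, k_4) = 0x7921
s_6 = Round(s_5, k_5) = 0xA35C
s_7 = Round(s_6, k_6) = 0x31B0
s_8 = Round(s_7, k_7) = 0x97CC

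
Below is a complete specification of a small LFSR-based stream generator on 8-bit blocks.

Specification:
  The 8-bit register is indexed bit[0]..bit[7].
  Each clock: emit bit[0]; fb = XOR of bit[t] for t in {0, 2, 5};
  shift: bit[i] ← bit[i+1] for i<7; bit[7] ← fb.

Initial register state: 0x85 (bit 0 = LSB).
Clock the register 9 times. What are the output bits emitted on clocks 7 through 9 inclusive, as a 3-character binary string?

010

reg_0 = 0x85
clock 1: out=1, reg = 0x42
clock 2: out=0, reg = 0x21
clock 3: out=1, reg = 0x10
clock 4: out=0, reg = 0x08
clock 5: out=0, reg = 0x04
clock 6: out=0, reg = 0x82
clock 7: out=0, reg = 0x41
clock 8: out=1, reg = 0xA0
clock 9: out=0, reg = 0xD0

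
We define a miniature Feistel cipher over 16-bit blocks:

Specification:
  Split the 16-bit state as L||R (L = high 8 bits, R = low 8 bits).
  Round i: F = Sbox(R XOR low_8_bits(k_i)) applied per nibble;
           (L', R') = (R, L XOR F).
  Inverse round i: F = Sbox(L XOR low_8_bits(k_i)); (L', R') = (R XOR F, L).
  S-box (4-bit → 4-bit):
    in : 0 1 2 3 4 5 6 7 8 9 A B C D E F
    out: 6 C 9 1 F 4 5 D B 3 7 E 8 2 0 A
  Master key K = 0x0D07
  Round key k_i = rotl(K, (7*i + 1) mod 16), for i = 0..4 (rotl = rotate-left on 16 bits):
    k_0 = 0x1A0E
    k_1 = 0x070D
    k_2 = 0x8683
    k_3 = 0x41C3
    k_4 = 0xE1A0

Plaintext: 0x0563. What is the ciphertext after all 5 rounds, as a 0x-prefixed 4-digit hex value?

0x2797

s_0 = plaintext = 0x0563
s_1 = Round(s_0, k_0) = 0x6357
s_2 = Round(s_1, k_1) = 0x5724
s_3 = Round(s_2, k_2) = 0x242A
s_4 = Round(s_3, k_3) = 0x2A27
s_5 = Round(s_4, k_4) = 0x2797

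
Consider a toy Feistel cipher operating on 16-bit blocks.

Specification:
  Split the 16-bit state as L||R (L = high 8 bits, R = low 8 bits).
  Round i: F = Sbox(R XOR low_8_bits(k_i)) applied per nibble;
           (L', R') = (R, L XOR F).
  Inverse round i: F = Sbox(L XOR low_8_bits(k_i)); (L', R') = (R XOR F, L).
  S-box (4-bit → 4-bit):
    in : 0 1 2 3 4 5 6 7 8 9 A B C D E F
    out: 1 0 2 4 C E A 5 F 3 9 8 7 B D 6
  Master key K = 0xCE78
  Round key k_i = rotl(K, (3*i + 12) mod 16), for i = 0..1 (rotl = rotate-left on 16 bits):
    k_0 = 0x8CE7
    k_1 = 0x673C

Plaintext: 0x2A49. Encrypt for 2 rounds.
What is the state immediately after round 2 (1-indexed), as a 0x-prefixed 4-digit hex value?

0xB7B1

s_0 = plaintext = 0x2A49
s_1 = Round(s_0, k_0) = 0x49B7
s_2 = Round(s_1, k_1) = 0xB7B1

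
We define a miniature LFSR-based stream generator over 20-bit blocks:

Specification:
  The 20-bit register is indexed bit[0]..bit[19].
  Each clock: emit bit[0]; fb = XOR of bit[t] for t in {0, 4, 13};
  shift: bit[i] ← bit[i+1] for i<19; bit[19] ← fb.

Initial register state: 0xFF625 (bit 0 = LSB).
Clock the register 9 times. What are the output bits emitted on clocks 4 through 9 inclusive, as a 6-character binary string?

reg_0 = 0xFF625
clock 1: out=1, reg = 0x7FB12
clock 2: out=0, reg = 0x3FD89
clock 3: out=1, reg = 0x1FEC4
clock 4: out=0, reg = 0x8FF62
clock 5: out=0, reg = 0xC7FB1
clock 6: out=1, reg = 0xE3FD8
clock 7: out=0, reg = 0x71FEC
clock 8: out=0, reg = 0x38FF6
clock 9: out=0, reg = 0x9C7FB

001000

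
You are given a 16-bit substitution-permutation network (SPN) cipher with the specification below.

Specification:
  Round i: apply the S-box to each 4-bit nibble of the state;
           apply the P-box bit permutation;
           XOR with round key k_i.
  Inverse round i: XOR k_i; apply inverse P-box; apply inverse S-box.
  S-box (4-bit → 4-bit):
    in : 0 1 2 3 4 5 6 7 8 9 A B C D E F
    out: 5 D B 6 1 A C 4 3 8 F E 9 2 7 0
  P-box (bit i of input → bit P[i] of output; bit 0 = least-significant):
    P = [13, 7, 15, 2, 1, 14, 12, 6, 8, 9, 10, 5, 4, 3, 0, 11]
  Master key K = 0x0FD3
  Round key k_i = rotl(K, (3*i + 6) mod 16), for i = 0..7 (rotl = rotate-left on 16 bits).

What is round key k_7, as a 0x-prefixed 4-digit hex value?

K = 0x0FD3
k_0 = rotl(K, (3*0+6) mod 16) = rotl(K, 6) = 0xF4C3
k_1 = rotl(K, (3*1+6) mod 16) = rotl(K, 9) = 0xA61F
k_2 = rotl(K, (3*2+6) mod 16) = rotl(K, 12) = 0x30FD
k_3 = rotl(K, (3*3+6) mod 16) = rotl(K, 15) = 0x87E9
k_4 = rotl(K, (3*4+6) mod 16) = rotl(K, 2) = 0x3F4C
k_5 = rotl(K, (3*5+6) mod 16) = rotl(K, 5) = 0xFA61
k_6 = rotl(K, (3*6+6) mod 16) = rotl(K, 8) = 0xD30F
k_7 = rotl(K, (3*7+6) mod 16) = rotl(K, 11) = 0x987E

0x987E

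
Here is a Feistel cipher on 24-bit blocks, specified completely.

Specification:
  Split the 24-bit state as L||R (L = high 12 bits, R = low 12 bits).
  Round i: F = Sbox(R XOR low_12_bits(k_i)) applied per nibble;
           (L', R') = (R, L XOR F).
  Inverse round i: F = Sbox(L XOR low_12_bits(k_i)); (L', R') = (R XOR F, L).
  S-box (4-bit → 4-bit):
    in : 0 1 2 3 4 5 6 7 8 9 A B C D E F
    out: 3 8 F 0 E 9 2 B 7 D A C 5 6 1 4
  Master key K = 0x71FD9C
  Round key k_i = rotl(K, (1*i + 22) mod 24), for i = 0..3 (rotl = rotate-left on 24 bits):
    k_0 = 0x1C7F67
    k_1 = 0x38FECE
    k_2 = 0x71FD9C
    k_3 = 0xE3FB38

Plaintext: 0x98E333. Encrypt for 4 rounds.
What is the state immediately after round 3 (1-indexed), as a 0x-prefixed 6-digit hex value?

s_0 = plaintext = 0x98E333
s_1 = Round(s_0, k_0) = 0x333C10
s_2 = Round(s_1, k_1) = 0xC10C52
s_3 = Round(s_2, k_2) = 0xC52441
s_4 = Round(s_3, k_3) = 0x4418EF

0xC52441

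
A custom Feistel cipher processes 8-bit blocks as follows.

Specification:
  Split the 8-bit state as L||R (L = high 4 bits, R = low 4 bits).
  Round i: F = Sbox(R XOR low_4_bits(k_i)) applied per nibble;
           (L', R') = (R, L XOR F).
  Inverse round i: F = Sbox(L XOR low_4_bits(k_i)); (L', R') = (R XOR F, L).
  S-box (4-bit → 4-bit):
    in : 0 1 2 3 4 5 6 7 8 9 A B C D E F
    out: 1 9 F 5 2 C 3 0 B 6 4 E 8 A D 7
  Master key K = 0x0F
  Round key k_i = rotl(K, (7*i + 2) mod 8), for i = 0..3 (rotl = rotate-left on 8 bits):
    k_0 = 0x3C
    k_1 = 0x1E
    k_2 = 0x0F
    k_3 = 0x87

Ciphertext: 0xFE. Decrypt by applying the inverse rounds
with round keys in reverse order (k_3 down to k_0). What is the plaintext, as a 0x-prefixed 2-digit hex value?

s_0 = ciphertext = 0xFE
s_1 = InvRound(s_0, k_3) = 0x5F
s_2 = InvRound(s_1, k_2) = 0xB5
s_3 = InvRound(s_2, k_1) = 0x9B
s_4 = InvRound(s_3, k_0) = 0x79

0x79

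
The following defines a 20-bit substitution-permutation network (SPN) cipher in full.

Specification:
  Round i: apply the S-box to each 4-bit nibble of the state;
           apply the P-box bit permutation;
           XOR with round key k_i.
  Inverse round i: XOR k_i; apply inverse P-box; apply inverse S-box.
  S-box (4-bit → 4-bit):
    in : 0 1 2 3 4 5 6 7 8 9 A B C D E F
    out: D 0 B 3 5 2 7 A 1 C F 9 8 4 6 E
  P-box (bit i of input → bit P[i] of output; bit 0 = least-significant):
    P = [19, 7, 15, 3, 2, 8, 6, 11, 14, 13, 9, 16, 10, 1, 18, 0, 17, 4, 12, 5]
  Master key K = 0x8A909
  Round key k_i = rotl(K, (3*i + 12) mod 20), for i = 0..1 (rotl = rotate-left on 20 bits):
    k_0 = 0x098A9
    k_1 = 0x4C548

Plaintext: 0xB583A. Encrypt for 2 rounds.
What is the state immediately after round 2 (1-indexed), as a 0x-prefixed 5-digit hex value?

0x7DFB6

s_0 = plaintext = 0xB583A
s_1 = Round(s_0, k_0) = 0xA5907
s_2 = Round(s_1, k_1) = 0x7DFB6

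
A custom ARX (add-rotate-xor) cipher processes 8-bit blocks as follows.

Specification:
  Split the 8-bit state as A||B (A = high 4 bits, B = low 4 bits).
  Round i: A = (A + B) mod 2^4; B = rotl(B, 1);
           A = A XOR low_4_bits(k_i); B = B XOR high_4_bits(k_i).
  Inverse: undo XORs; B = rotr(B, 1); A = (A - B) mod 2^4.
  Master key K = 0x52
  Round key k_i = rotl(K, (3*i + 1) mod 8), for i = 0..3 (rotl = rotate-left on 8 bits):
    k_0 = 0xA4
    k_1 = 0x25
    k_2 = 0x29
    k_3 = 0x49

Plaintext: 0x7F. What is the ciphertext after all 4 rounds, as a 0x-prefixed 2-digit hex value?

0xF2

s_0 = plaintext = 0x7F
s_1 = Round(s_0, k_0) = 0x25
s_2 = Round(s_1, k_1) = 0x28
s_3 = Round(s_2, k_2) = 0x33
s_4 = Round(s_3, k_3) = 0xF2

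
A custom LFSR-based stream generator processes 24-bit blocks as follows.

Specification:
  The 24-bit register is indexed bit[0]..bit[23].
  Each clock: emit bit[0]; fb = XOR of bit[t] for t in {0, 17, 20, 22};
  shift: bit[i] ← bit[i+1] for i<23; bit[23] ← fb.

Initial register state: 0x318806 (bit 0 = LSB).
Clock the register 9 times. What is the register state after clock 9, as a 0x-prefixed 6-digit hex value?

0x5498C4

reg_0 = 0x318806
clock 1: out=0, reg = 0x98C403
clock 2: out=1, reg = 0x4C6201
clock 3: out=1, reg = 0x263100
clock 4: out=0, reg = 0x931880
clock 5: out=0, reg = 0x498C40
clock 6: out=0, reg = 0xA4C620
clock 7: out=0, reg = 0x526310
clock 8: out=0, reg = 0xA93188
clock 9: out=0, reg = 0x5498C4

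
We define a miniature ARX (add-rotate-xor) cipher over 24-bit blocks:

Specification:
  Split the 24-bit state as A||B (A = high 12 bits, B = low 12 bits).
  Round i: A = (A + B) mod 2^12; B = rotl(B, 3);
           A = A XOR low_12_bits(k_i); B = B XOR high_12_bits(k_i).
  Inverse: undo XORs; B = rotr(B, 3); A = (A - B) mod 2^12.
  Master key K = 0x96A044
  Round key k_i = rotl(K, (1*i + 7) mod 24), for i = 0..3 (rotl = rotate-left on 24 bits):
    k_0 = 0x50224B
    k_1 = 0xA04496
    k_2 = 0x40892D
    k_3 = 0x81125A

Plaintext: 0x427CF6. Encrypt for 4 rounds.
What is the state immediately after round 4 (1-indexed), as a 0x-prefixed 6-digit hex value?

s_0 = plaintext = 0x427CF6
s_1 = Round(s_0, k_0) = 0x3562B4
s_2 = Round(s_1, k_1) = 0x29CFA5
s_3 = Round(s_2, k_2) = 0xB6C927
s_4 = Round(s_3, k_3) = 0x6C912D

0x6C912D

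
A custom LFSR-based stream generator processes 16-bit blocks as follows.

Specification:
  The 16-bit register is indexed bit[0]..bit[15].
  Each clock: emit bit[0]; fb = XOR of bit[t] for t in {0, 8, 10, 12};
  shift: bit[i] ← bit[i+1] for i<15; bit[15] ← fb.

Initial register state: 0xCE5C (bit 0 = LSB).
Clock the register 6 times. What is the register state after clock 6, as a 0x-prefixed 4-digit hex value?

0xF739

reg_0 = 0xCE5C
clock 1: out=0, reg = 0xE72E
clock 2: out=0, reg = 0x7397
clock 3: out=1, reg = 0xB9CB
clock 4: out=1, reg = 0xDCE5
clock 5: out=1, reg = 0xEE72
clock 6: out=0, reg = 0xF739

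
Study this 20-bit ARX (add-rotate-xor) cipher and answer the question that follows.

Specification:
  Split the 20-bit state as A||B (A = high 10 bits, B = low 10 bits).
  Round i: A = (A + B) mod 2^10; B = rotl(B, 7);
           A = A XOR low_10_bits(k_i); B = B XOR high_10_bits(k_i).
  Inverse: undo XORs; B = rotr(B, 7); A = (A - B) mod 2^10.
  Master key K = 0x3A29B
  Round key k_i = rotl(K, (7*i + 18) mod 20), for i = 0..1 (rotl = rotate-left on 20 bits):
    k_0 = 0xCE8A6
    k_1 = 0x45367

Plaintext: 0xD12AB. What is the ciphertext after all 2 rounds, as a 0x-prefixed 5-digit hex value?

0xD7EC9

s_0 = plaintext = 0xD12AB
s_1 = Round(s_0, k_0) = 0x526EF
s_2 = Round(s_1, k_1) = 0xD7EC9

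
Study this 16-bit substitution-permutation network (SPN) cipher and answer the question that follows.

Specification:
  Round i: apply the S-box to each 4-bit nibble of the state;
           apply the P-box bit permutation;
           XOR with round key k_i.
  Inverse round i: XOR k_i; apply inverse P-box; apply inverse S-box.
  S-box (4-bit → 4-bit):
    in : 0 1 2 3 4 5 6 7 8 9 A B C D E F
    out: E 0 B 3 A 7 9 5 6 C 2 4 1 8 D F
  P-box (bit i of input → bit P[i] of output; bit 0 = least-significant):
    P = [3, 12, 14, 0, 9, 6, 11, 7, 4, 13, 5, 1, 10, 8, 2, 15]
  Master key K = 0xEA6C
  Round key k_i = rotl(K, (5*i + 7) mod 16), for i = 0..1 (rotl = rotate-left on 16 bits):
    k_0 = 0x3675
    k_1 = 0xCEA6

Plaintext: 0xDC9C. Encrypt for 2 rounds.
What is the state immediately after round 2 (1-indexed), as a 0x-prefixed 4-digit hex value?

0xC411

s_0 = plaintext = 0xDC9C
s_1 = Round(s_0, k_0) = 0xBEED
s_2 = Round(s_1, k_1) = 0xC411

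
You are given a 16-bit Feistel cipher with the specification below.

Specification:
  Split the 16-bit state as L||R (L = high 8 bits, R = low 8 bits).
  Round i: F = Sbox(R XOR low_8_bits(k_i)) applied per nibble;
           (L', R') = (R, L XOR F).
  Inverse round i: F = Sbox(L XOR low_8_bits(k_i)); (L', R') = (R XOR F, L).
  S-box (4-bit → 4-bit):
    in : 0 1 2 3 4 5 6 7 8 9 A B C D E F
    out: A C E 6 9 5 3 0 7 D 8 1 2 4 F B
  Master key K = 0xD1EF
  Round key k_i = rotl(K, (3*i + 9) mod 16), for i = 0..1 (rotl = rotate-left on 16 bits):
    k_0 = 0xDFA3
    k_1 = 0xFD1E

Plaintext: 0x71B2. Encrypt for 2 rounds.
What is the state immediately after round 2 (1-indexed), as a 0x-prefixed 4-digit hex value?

0xBD34

s_0 = plaintext = 0x71B2
s_1 = Round(s_0, k_0) = 0xB2BD
s_2 = Round(s_1, k_1) = 0xBD34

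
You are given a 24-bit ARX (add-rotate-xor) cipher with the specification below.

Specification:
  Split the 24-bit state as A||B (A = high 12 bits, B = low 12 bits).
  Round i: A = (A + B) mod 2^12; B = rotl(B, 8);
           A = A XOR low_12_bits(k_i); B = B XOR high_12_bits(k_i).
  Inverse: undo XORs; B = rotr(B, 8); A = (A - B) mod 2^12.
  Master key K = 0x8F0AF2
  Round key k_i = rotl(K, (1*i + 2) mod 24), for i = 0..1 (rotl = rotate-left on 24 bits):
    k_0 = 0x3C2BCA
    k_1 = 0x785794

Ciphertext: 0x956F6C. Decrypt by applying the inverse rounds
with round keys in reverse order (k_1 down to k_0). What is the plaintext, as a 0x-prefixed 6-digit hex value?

0x6335AD

s_0 = ciphertext = 0x956F6C
s_1 = InvRound(s_0, k_1) = 0x02AE98
s_2 = InvRound(s_1, k_0) = 0x6335AD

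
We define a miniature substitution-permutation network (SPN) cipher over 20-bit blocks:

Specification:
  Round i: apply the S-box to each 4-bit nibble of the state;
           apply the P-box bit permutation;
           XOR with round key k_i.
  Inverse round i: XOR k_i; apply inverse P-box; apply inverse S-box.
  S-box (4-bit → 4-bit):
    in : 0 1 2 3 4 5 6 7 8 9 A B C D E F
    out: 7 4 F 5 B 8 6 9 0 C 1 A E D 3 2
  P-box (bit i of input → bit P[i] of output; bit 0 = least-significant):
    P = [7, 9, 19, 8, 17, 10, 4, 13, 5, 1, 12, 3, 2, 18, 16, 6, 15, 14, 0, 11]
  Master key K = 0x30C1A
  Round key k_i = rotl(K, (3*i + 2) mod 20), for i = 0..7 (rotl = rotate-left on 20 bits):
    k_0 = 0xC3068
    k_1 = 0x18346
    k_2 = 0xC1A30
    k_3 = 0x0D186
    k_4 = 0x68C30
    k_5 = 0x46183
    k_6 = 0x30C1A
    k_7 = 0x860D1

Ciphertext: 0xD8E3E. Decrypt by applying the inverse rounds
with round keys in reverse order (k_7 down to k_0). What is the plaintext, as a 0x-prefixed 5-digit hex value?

0x3B1A1

s_0 = ciphertext = 0xD8E3E
s_1 = InvRound(s_0, k_7) = 0x224BE
s_2 = InvRound(s_1, k_6) = 0x53A5A
s_3 = InvRound(s_2, k_5) = 0xC9914
s_4 = InvRound(s_3, k_4) = 0x8A3E9
s_5 = InvRound(s_4, k_3) = 0x67256
s_6 = InvRound(s_5, k_2) = 0xB7E71
s_7 = InvRound(s_6, k_1) = 0x2A029
s_8 = InvRound(s_7, k_0) = 0x3B1A1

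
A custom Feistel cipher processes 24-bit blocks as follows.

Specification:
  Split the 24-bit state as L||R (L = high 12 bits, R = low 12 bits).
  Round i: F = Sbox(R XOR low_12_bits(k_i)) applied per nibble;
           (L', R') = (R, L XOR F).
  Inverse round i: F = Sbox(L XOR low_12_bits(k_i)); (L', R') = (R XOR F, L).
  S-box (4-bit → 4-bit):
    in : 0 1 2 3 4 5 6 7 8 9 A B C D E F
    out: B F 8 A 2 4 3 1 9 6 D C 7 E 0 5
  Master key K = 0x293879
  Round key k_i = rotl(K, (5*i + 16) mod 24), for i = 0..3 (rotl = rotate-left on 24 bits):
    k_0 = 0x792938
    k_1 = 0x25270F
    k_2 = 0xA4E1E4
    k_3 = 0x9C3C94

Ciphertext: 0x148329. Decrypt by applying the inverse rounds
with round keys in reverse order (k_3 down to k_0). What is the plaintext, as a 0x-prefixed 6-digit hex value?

s_0 = ciphertext = 0x148329
s_1 = InvRound(s_0, k_3) = 0xDCE148
s_2 = InvRound(s_1, k_2) = 0x6C5DCE
s_3 = InvRound(s_2, k_1) = 0x2B36C5
s_4 = InvRound(s_3, k_0) = 0xA592B3

0xA592B3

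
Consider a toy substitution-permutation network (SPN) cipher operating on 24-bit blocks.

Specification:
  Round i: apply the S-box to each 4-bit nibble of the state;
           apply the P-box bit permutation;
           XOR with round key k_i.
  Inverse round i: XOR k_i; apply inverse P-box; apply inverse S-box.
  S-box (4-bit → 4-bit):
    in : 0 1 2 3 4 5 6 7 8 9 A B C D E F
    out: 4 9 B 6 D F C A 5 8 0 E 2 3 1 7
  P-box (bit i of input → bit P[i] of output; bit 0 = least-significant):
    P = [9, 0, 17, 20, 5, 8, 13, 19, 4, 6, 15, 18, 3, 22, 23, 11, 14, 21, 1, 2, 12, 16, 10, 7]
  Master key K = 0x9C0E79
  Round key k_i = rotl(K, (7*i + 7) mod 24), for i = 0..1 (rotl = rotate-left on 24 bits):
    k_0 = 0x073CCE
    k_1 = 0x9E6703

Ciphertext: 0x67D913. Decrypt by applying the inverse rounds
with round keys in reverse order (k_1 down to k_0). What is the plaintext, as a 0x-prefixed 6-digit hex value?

0xBBF01B

s_0 = ciphertext = 0x67D913
s_1 = InvRound(s_0, k_1) = 0xFCB861
s_2 = InvRound(s_1, k_0) = 0xBBF01B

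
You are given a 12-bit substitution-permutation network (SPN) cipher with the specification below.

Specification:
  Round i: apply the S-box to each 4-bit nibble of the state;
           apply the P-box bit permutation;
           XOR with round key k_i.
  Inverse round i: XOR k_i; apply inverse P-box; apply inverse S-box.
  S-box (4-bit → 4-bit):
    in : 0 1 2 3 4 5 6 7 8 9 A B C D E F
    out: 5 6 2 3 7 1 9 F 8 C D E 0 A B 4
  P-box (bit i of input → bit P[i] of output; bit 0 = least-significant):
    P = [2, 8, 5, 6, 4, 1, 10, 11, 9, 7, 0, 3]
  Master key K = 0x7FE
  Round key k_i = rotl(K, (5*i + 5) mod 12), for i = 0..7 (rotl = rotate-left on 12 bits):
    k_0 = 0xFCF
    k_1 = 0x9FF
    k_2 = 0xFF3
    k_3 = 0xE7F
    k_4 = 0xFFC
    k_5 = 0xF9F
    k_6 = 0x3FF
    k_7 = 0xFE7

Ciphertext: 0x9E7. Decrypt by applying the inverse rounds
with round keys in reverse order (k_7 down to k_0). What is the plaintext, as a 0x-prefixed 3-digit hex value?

s_0 = ciphertext = 0x9E7
s_1 = InvRound(s_0, k_7) = 0x5FC
s_2 = InvRound(s_1, k_6) = 0x01C
s_3 = InvRound(s_2, k_5) = 0x4B2
s_4 = InvRound(s_3, k_4) = 0x6DE
s_5 = InvRound(s_4, k_3) = 0x18F
s_6 = InvRound(s_5, k_2) = 0x6AA
s_7 = InvRound(s_6, k_1) = 0x0AE
s_8 = InvRound(s_7, k_0) = 0x09B

0x09B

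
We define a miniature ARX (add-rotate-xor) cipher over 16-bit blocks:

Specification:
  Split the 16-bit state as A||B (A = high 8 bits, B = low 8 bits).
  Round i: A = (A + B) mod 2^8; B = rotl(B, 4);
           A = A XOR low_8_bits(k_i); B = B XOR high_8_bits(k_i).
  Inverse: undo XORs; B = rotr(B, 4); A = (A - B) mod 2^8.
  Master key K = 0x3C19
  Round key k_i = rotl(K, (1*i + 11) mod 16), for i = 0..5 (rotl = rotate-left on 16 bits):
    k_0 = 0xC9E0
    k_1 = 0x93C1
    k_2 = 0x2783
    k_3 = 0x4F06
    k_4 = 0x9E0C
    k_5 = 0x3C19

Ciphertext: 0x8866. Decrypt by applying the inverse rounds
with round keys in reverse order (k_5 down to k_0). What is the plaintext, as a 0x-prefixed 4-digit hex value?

0xDE81

s_0 = ciphertext = 0x8866
s_1 = InvRound(s_0, k_5) = 0xECA5
s_2 = InvRound(s_1, k_4) = 0x2DB3
s_3 = InvRound(s_2, k_3) = 0x5CCF
s_4 = InvRound(s_3, k_2) = 0x518E
s_5 = InvRound(s_4, k_1) = 0xBFD1
s_6 = InvRound(s_5, k_0) = 0xDE81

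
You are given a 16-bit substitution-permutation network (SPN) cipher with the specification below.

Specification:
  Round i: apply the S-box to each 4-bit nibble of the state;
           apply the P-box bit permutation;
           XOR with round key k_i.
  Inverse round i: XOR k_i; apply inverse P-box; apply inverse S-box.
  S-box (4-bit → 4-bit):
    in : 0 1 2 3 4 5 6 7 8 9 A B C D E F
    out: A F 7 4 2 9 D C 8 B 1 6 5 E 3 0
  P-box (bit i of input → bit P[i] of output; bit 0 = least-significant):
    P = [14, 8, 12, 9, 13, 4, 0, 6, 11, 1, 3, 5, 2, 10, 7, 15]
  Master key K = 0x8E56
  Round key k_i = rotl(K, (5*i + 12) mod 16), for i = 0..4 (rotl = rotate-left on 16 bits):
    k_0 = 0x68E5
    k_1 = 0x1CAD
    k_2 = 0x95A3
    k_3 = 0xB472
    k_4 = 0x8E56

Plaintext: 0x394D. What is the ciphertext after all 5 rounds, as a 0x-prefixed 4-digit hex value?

s_0 = plaintext = 0x394D
s_1 = Round(s_0, k_0) = 0x7357
s_2 = Round(s_1, k_1) = 0xAE65
s_3 = Round(s_2, k_2) = 0xFFE4
s_4 = Round(s_3, k_3) = 0x9562
s_5 = Round(s_4, k_4) = 0x7333

0x7333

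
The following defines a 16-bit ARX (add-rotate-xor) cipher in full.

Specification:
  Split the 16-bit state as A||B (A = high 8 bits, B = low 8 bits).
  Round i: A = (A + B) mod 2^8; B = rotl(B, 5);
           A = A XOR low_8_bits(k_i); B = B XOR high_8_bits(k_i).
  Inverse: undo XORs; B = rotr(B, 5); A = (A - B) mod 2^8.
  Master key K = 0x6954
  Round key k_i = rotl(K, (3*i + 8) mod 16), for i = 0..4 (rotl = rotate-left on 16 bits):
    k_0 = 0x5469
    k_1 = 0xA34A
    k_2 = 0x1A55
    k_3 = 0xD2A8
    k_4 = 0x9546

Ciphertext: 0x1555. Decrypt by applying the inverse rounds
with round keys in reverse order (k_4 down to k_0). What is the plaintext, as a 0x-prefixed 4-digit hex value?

s_0 = ciphertext = 0x1555
s_1 = InvRound(s_0, k_4) = 0x4D06
s_2 = InvRound(s_1, k_3) = 0x3FA6
s_3 = InvRound(s_2, k_2) = 0x85E5
s_4 = InvRound(s_3, k_1) = 0x9D32
s_5 = InvRound(s_4, k_0) = 0xC133

0xC133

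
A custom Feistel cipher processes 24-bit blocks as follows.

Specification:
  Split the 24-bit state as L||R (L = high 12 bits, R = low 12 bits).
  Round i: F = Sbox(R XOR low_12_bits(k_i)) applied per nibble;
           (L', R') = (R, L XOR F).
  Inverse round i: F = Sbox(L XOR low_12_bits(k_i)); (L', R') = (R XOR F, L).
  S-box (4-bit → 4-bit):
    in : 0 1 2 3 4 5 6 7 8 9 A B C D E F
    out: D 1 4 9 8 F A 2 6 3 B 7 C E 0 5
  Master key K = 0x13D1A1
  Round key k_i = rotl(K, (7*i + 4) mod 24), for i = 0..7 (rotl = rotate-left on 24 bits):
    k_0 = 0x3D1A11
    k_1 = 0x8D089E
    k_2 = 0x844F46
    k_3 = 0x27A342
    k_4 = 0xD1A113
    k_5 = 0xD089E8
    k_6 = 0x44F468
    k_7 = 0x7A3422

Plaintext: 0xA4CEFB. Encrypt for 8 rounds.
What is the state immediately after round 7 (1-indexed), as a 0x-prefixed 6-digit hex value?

0x1F5371

s_0 = plaintext = 0xA4CEFB
s_1 = Round(s_0, k_0) = 0xEFB247
s_2 = Round(s_1, k_1) = 0x247518
s_3 = Round(s_2, k_2) = 0x5189B7
s_4 = Round(s_3, k_3) = 0x9B7E47
s_5 = Round(s_4, k_4) = 0xE47C4F
s_6 = Round(s_5, k_5) = 0xC4F1F5
s_7 = Round(s_6, k_6) = 0x1F5371
s_8 = Round(s_7, k_7) = 0x37130C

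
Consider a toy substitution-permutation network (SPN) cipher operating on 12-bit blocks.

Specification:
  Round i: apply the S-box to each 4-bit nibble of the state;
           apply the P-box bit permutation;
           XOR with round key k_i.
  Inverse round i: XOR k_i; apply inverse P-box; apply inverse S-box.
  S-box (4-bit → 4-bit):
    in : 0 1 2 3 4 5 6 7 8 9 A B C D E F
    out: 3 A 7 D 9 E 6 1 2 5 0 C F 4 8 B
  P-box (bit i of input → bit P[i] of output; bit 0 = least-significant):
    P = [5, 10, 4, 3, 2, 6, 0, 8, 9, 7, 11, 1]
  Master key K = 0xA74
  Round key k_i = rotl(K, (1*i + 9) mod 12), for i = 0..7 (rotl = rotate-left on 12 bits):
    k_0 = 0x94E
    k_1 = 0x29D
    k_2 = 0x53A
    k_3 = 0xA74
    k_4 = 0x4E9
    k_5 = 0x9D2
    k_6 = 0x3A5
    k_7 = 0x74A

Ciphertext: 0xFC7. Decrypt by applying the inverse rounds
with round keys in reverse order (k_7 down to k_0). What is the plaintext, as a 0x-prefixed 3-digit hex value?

s_0 = ciphertext = 0xFC7
s_1 = InvRound(s_0, k_7) = 0x69E
s_2 = InvRound(s_1, k_6) = 0xEBC
s_3 = InvRound(s_2, k_5) = 0x4FF
s_4 = InvRound(s_3, k_4) = 0xE7D
s_5 = InvRound(s_4, k_3) = 0xAD1
s_6 = InvRound(s_5, k_2) = 0xC5F
s_7 = InvRound(s_6, k_1) = 0xC88
s_8 = InvRound(s_7, k_0) = 0x1F8

0x1F8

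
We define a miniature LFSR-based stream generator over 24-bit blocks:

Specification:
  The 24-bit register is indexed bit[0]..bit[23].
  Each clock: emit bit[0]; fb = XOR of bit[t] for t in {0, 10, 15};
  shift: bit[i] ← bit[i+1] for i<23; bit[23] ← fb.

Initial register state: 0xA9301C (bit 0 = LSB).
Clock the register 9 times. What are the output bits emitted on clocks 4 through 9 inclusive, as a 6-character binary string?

reg_0 = 0xA9301C
clock 1: out=0, reg = 0x54980E
clock 2: out=0, reg = 0xAA4C07
clock 3: out=1, reg = 0x552603
clock 4: out=1, reg = 0x2A9301
clock 5: out=1, reg = 0x154980
clock 6: out=0, reg = 0x0AA4C0
clock 7: out=0, reg = 0x055260
clock 8: out=0, reg = 0x02A930
clock 9: out=0, reg = 0x815498

110000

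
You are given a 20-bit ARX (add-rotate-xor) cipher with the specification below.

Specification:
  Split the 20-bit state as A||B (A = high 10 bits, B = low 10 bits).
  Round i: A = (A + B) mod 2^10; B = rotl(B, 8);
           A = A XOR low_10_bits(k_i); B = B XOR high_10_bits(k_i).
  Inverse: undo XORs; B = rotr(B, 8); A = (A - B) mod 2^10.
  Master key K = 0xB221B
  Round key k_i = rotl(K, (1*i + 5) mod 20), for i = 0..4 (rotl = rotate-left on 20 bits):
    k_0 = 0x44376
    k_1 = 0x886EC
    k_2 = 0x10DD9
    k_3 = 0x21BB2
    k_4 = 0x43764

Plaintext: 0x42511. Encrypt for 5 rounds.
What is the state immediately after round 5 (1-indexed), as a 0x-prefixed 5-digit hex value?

0xE38A0

s_0 = plaintext = 0x42511
s_1 = Round(s_0, k_0) = 0x5B054
s_2 = Round(s_1, k_1) = 0xCB234
s_3 = Round(s_2, k_2) = 0x2E4CE
s_4 = Round(s_3, k_3) = 0x8D6B5
s_5 = Round(s_4, k_4) = 0xE38A0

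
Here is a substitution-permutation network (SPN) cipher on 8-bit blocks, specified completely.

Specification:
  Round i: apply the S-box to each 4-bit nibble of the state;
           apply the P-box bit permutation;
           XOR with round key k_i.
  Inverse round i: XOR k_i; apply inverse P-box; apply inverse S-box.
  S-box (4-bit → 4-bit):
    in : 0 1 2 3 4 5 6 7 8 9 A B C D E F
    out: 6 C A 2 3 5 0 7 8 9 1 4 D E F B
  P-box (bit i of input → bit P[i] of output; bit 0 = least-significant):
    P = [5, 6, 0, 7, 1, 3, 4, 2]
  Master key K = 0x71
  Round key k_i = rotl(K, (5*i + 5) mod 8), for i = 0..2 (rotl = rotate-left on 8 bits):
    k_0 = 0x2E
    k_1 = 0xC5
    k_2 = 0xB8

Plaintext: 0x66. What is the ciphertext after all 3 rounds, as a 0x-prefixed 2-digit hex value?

0x34

s_0 = plaintext = 0x66
s_1 = Round(s_0, k_0) = 0x2E
s_2 = Round(s_1, k_1) = 0x28
s_3 = Round(s_2, k_2) = 0x34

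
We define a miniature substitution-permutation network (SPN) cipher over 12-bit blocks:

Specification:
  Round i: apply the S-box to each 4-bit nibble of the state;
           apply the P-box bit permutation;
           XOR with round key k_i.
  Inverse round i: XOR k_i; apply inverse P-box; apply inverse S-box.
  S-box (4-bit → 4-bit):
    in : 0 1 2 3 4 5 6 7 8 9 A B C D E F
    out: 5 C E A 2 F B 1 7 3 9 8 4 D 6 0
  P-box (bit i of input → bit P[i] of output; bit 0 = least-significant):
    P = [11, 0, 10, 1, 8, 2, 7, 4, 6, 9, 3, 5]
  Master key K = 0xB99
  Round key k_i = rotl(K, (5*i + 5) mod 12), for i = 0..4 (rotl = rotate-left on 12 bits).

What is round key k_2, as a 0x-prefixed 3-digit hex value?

0xCCD

K = 0xB99
k_0 = rotl(K, (5*0+5) mod 12) = rotl(K, 5) = 0x337
k_1 = rotl(K, (5*1+5) mod 12) = rotl(K, 10) = 0x6E6
k_2 = rotl(K, (5*2+5) mod 12) = rotl(K, 3) = 0xCCD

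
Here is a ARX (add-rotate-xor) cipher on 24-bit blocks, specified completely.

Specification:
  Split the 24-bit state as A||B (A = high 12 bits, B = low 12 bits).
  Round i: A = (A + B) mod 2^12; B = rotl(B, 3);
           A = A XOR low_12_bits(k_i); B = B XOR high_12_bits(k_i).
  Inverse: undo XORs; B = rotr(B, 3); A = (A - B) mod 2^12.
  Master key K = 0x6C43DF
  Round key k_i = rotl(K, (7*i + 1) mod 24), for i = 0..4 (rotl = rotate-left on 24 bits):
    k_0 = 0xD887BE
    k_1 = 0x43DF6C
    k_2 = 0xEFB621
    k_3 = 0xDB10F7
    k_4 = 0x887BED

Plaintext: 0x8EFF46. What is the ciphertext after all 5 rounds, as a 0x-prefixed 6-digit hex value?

0xFD96CA

s_0 = plaintext = 0x8EFF46
s_1 = Round(s_0, k_0) = 0xF8B7BF
s_2 = Round(s_1, k_1) = 0x8269C6
s_3 = Round(s_2, k_2) = 0x7CD0CF
s_4 = Round(s_3, k_3) = 0x86BBC9
s_5 = Round(s_4, k_4) = 0xFD96CA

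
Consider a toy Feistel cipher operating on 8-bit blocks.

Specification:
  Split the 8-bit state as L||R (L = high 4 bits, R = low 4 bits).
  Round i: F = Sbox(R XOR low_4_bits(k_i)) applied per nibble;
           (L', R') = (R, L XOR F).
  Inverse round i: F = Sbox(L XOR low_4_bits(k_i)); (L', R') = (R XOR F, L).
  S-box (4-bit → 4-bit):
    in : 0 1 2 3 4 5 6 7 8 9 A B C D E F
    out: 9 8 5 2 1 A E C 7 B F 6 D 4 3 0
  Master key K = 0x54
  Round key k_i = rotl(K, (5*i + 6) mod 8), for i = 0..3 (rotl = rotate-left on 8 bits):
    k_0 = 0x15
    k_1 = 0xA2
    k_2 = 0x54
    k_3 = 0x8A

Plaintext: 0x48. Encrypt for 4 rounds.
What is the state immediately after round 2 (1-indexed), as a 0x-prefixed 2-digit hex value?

0x0D

s_0 = plaintext = 0x48
s_1 = Round(s_0, k_0) = 0x80
s_2 = Round(s_1, k_1) = 0x0D
s_3 = Round(s_2, k_2) = 0xDB
s_4 = Round(s_3, k_3) = 0xB5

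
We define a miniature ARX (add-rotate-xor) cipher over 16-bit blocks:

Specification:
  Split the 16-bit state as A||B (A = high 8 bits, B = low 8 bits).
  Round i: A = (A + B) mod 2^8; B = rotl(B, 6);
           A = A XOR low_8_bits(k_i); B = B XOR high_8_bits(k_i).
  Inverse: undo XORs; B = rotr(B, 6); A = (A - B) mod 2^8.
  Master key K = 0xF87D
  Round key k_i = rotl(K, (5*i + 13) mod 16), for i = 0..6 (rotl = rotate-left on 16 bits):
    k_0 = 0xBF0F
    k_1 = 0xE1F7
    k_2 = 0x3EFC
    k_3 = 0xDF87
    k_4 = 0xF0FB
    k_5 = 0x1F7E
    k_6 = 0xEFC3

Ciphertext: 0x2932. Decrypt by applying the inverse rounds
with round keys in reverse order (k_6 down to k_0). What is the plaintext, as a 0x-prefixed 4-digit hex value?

0xEBF5

s_0 = ciphertext = 0x2932
s_1 = InvRound(s_0, k_6) = 0x7377
s_2 = InvRound(s_1, k_5) = 0x6CA1
s_3 = InvRound(s_2, k_4) = 0x5245
s_4 = InvRound(s_3, k_3) = 0x6B6A
s_5 = InvRound(s_4, k_2) = 0x4651
s_6 = InvRound(s_5, k_1) = 0xEFC2
s_7 = InvRound(s_6, k_0) = 0xEBF5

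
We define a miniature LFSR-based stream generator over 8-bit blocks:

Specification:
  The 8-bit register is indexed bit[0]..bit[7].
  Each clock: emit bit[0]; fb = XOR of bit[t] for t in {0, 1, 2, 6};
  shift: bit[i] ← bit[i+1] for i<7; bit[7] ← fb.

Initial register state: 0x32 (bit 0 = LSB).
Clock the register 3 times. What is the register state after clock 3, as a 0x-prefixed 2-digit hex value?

0x66

reg_0 = 0x32
clock 1: out=0, reg = 0x99
clock 2: out=1, reg = 0xCC
clock 3: out=0, reg = 0x66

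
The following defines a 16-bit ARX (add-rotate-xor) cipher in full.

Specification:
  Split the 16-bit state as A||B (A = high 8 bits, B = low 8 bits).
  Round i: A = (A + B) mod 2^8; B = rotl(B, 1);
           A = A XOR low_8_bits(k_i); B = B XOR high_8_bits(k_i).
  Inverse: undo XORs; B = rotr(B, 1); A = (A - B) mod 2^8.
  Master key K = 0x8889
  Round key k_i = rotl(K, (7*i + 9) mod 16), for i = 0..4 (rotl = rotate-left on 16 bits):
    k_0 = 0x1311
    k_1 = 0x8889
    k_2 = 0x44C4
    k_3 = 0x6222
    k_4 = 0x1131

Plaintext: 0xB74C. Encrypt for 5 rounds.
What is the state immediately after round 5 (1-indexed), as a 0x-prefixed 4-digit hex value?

s_0 = plaintext = 0xB74C
s_1 = Round(s_0, k_0) = 0x128B
s_2 = Round(s_1, k_1) = 0x149F
s_3 = Round(s_2, k_2) = 0x777B
s_4 = Round(s_3, k_3) = 0xD094
s_5 = Round(s_4, k_4) = 0x5538

0x5538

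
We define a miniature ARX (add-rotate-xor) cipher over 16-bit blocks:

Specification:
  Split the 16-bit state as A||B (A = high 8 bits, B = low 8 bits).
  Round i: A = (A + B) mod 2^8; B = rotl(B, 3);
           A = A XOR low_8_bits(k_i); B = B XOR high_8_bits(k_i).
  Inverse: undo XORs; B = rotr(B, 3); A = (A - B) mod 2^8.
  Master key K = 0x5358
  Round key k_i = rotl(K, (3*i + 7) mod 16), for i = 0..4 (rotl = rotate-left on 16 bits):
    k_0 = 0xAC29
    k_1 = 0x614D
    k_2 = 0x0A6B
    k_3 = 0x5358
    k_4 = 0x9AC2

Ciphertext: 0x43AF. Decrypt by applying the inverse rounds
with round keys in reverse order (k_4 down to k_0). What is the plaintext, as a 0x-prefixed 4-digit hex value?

0x344A

s_0 = ciphertext = 0x43AF
s_1 = InvRound(s_0, k_4) = 0xDBA6
s_2 = InvRound(s_1, k_3) = 0xC5BE
s_3 = InvRound(s_2, k_2) = 0x1896
s_4 = InvRound(s_3, k_1) = 0x57FE
s_5 = InvRound(s_4, k_0) = 0x344A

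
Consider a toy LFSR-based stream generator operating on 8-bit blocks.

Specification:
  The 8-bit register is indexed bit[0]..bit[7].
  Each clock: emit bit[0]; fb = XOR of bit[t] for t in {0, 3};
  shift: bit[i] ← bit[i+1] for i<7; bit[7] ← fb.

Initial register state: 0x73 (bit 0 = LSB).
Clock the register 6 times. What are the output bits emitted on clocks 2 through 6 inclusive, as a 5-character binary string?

reg_0 = 0x73
clock 1: out=1, reg = 0xB9
clock 2: out=1, reg = 0x5C
clock 3: out=0, reg = 0xAE
clock 4: out=0, reg = 0xD7
clock 5: out=1, reg = 0xEB
clock 6: out=1, reg = 0x75

10011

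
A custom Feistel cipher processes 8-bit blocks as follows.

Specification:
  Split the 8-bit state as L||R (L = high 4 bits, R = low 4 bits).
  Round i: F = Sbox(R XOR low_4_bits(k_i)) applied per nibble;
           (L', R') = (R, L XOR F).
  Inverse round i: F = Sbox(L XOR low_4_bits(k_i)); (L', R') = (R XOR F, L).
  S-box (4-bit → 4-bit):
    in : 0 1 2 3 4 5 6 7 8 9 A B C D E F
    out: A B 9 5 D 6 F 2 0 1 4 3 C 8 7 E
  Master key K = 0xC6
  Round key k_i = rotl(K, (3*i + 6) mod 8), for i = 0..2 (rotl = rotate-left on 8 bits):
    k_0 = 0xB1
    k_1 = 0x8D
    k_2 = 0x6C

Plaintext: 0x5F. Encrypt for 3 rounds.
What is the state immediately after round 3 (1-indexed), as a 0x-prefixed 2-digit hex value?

s_0 = plaintext = 0x5F
s_1 = Round(s_0, k_0) = 0xF2
s_2 = Round(s_1, k_1) = 0x21
s_3 = Round(s_2, k_2) = 0x1A

0x1A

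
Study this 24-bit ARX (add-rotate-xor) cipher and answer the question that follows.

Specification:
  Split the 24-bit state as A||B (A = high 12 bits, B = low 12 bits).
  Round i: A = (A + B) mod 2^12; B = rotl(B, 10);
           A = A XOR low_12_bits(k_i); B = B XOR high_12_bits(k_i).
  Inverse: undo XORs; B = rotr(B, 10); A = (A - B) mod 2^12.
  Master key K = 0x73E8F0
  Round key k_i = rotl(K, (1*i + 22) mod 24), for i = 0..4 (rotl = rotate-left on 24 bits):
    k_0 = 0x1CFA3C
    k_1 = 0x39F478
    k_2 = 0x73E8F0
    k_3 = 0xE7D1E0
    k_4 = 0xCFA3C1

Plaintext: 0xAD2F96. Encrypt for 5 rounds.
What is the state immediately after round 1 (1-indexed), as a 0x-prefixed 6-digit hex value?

s_0 = plaintext = 0xAD2F96
s_1 = Round(s_0, k_0) = 0x054A2A
s_2 = Round(s_1, k_1) = 0xE06915
s_3 = Round(s_2, k_2) = 0xFEB17B
s_4 = Round(s_3, k_3) = 0x086223
s_5 = Round(s_4, k_4) = 0x168072

0x054A2A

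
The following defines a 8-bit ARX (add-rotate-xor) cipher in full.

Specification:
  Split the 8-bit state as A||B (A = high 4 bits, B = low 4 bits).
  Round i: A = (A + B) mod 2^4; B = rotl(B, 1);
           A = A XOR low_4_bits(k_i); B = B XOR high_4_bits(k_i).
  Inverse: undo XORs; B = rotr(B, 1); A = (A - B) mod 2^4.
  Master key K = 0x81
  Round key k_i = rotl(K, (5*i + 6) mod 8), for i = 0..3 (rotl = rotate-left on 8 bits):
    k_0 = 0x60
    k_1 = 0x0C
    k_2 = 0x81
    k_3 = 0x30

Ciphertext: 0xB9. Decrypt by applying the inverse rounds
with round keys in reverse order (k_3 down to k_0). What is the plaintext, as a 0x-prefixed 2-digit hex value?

0x68

s_0 = ciphertext = 0xB9
s_1 = InvRound(s_0, k_3) = 0x65
s_2 = InvRound(s_1, k_2) = 0x9E
s_3 = InvRound(s_2, k_1) = 0xE7
s_4 = InvRound(s_3, k_0) = 0x68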